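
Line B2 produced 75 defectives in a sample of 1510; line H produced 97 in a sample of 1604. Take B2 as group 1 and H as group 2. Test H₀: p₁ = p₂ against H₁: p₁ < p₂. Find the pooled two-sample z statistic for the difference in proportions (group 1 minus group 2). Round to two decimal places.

z = -1.32

p̂₁ = 75/1510 ≈ 0.0497, p̂₂ = 97/1604 ≈ 0.0605.
Pooled p̂ = (75+97)/(1510+1604) = 172/3114 = 0.0552.
SE = √(0.0521836 × 0.00128569) = 0.0082.
z = (0.0497 − 0.0605)/0.0082 = -0.0108/0.0082 = -1.32.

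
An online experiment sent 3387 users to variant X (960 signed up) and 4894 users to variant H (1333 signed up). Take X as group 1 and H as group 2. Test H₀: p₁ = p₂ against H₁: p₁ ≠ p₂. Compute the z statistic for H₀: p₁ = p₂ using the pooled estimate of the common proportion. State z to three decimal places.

p̂₁ = 960/3387 ≈ 0.283437, p̂₂ = 1333/4894 ≈ 0.272374.
Pooled p̂ = (960+1333)/(3387+4894) = 2293/8281 = 0.276899.
SE = √(p̂(1−p̂)(1/n₁+1/n₂)) = √(0.276899·0.723101·0.000499578) = √(0.000100029) = 0.010001.
z = (0.283437 − 0.272374)/0.010001 = 0.011063/0.010001 = 1.106.

z = 1.106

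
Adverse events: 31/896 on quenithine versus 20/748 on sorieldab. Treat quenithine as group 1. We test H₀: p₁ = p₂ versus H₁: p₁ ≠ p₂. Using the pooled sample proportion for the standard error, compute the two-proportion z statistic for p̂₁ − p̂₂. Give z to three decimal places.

p̂₁ = 31/896 ≈ 0.03460, p̂₂ = 20/748 ≈ 0.02674.
Pooled p̂ = (31+20)/(896+748) = 51/1644 = 0.03102.
SE = √(p̂(1−p̂)(1/n₁+1/n₂)) = √(0.03102·0.96898·0.00245297) = √(7.37351e-05) = 0.00859.
z = (0.03460 − 0.02674)/0.00859 = 0.00786/0.00859 = 0.915.
p-value = 2·P(Z > 0.915) ≈ 0.3600.

z = 0.915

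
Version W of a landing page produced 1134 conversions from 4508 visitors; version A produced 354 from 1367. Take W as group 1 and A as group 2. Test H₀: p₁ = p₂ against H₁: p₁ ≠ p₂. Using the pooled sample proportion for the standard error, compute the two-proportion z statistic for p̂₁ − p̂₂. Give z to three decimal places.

p̂₁ = 1134/4508 ≈ 0.25155, p̂₂ = 354/1367 ≈ 0.25896.
Pooled p̂ = (1134+354)/(4508+1367) = 1488/5875 = 0.25328.
SE = √(0.189128 × 0.000953357) = 0.01343.
z = (0.25155 − 0.25896)/0.01343 = -0.00741/0.01343 = -0.552.

z = -0.552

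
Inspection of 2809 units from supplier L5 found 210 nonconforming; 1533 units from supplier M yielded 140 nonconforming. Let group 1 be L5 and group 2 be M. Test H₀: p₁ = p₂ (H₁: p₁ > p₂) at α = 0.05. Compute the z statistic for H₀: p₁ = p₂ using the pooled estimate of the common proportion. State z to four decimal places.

z = -1.9162

p̂₁ = 210/2809 ≈ 0.074760, p̂₂ = 140/1533 ≈ 0.091324.
Pooled p̂ = (210+140)/(2809+1533) = 350/4342 = 0.080608.
SE = √(0.0741104 × 0.00100831) = 0.008644.
z = (0.074760 − 0.091324)/0.008644 = -0.016564/0.008644 = -1.9162.
p-value = P(Z > -1.916) ≈ 0.9723; since p > α = 0.05, fail to reject H₀.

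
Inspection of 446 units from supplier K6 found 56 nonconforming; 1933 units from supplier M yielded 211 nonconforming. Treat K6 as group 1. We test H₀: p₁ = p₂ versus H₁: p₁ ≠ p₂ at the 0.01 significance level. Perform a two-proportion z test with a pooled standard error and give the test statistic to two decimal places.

p̂₁ = 56/446 = 0.1256, p̂₂ = 211/1933 = 0.1092.
Pooled p̂ = (56+211)/(446+1933) = 267/2379 = 0.1122.
SE = √(0.099636 × 0.00275948) = 0.0166.
z = (0.1256 − 0.1092)/0.0166 = 0.0164/0.0166 = 0.99.
Two-sided p-value ≈ 2·Φ(−0.989) = 0.3225, so at α = 0.01 we fail to reject H₀.

z = 0.99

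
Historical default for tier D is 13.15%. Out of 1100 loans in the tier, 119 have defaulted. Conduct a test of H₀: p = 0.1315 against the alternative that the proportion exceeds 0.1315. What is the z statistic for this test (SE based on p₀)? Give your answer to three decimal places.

p̂ = 119/1100 ≈ 0.1081818.
SE = √(p₀(1−p₀)/n) = √(0.11421/1100) = 0.0101895.
z = (0.1081818 − 0.1315)/0.0101895 = -0.0233182/0.0101895 = -2.288.

z = -2.288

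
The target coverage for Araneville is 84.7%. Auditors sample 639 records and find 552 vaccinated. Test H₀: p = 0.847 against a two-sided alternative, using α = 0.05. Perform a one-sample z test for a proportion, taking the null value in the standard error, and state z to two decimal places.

z = 1.18

p̂ = 552/639 = 0.8638.
Under H₀, SE = √(0.847·0.153/639) = √(0.000202803) = 0.0142.
z = (0.8638 − 0.847)/0.0142 = 0.0168/0.0142 = 1.18.
Two-sided p-value ≈ 2·Φ(−1.183) = 0.2367, so at α = 0.05 we fail to reject H₀.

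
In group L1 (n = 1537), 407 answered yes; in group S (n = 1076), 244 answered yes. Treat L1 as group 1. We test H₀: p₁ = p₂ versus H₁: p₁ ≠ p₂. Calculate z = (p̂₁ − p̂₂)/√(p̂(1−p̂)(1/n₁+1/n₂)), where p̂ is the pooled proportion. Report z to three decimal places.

p̂₁ = 407/1537 = 0.26480, p̂₂ = 244/1076 = 0.22677.
Pooled p̂ = (407+244)/(1537+1076) = 651/2613 = 0.24914.
SE = √(0.187069 × 0.00157999) = 0.01719.
z = (0.26480 − 0.22677)/0.01719 = 0.03803/0.01719 = 2.212.
p-value = 2·P(Z > 2.212) ≈ 0.0269.

z = 2.212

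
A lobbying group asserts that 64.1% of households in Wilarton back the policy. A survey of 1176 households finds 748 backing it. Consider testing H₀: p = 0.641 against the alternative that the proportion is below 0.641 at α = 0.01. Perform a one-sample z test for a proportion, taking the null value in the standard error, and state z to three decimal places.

z = -0.354

p̂ = 748/1176 ≈ 0.63605.
Standard error under H₀: √(0.641×0.359/1176) = 0.01399.
z = (0.63605 − 0.641)/0.01399 = -0.00495/0.01399 = -0.354.
p-value = P(Z < -0.354) ≈ 0.3618, so at α = 0.01 we fail to reject H₀.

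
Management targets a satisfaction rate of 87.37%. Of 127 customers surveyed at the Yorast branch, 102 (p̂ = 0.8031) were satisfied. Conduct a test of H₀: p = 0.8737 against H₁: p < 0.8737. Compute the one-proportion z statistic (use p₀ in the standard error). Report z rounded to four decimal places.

p̂ = 102/127 ≈ 0.803150.
SE = √(p₀(1−p₀)/n) = √(0.11035/127) = 0.029477.
z = (0.803150 − 0.8737)/0.029477 = -0.070550/0.029477 = -2.3934.
p-value = P(Z < -2.393) ≈ 0.0083.

z = -2.3934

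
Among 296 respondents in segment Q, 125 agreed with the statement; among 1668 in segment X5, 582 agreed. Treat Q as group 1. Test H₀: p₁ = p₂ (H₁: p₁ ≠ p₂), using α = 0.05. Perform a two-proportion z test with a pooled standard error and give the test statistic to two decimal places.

p̂₁ = 125/296 = 0.4223, p̂₂ = 582/1668 = 0.3489.
Pooled p̂ = (125+582)/(296+1668) = 707/1964 = 0.3600.
SE = √(0.230394 × 0.0039779) = 0.0303.
z = (0.4223 − 0.3489)/0.0303 = 0.0734/0.0303 = 2.42.
p-value = 2·P(Z > 2.424) ≈ 0.0154; since p < α = 0.05, reject H₀.

z = 2.42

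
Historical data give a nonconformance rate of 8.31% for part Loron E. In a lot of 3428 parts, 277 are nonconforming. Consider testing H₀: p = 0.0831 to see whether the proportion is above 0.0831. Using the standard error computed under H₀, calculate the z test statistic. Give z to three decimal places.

z = -0.487

p̂ = 277/3428 = 0.080805.
SE = √(p₀(1−p₀)/n) = √(0.076194/3428) = 0.004715.
z = (0.080805 − 0.0831)/0.004715 = -0.002295/0.004715 = -0.487.
p-value = P(Z > -0.487) ≈ 0.6868.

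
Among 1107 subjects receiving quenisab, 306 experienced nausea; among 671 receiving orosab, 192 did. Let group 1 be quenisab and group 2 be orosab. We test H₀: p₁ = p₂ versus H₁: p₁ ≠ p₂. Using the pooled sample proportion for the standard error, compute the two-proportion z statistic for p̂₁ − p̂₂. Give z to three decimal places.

p̂₁ = 306/1107 ≈ 0.27642, p̂₂ = 192/671 ≈ 0.28614.
Pooled p̂ = (306+192)/(1107+671) = 498/1778 = 0.28009.
SE = √(p̂(1−p̂)(1/n₁+1/n₂)) = √(0.28009·0.71991·0.00239366) = √(0.000482656) = 0.02197.
z = (0.27642 − 0.28614)/0.02197 = -0.00972/0.02197 = -0.442.

z = -0.442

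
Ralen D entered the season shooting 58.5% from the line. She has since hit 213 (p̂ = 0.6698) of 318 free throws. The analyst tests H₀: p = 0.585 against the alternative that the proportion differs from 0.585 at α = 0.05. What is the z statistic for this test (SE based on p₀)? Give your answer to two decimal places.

p̂ = 213/318 ≈ 0.6698.
Under H₀, SE = √(0.585·0.415/318) = √(0.000763443) = 0.0276.
z = (0.6698 − 0.585)/0.0276 = 0.0848/0.0276 = 3.07.
p-value = 2·P(Z > 3.069) ≈ 0.0021. With α = 0.05, reject H₀.

z = 3.07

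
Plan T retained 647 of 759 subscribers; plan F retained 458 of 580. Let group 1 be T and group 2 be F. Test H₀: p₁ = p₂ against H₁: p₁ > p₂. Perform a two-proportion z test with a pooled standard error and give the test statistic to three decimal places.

z = 2.998

p̂₁ = 647/759 ≈ 0.85244, p̂₂ = 458/580 ≈ 0.78966.
Pooled p̂ = (647+458)/(759+580) = 1105/1339 = 0.82524.
SE = √(p̂(1−p̂)(1/n₁+1/n₂)) = √(0.82524·0.17476·0.00304166) = √(0.00043866) = 0.02094.
z = (0.85244 − 0.78966)/0.02094 = 0.06278/0.02094 = 2.998.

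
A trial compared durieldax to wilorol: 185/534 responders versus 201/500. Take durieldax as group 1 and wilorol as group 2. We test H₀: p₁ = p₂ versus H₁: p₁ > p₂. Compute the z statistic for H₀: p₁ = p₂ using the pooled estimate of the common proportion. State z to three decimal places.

p̂₁ = 185/534 ≈ 0.34644, p̂₂ = 201/500 ≈ 0.40200.
Pooled p̂ = (185+201)/(534+500) = 386/1034 = 0.37331.
SE = √(p̂(1−p̂)(1/n₁+1/n₂)) = √(0.37331·0.62669·0.00387266) = √(0.000906005) = 0.03010.
z = (0.34644 − 0.40200)/0.03010 = -0.05556/0.03010 = -1.846.
p-value = P(Z > -1.846) ≈ 0.9675.

z = -1.846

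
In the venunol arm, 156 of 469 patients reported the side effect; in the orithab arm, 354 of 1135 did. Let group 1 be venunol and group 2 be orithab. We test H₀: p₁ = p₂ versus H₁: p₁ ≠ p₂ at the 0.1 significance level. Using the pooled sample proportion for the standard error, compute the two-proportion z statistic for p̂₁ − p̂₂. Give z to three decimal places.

z = 0.811

p̂₁ = 156/469 = 0.33262, p̂₂ = 354/1135 = 0.31189.
Pooled p̂ = (156+354)/(469+1135) = 510/1604 = 0.31796.
SE = √(0.21686 × 0.00301325) = 0.02556.
z = (0.33262 − 0.31189)/0.02556 = 0.02073/0.02556 = 0.811.
Two-sided p-value ≈ 2·Φ(−0.811) = 0.4174, so at α = 0.1 we fail to reject H₀.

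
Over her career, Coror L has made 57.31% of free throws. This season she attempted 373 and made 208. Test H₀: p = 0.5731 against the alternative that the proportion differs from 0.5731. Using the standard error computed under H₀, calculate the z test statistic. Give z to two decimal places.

z = -0.60

p̂ = 208/373 ≈ 0.55764.
Standard error under H₀: √(0.5731×0.4269/373) = 0.02561.
z = (0.55764 − 0.5731)/0.02561 = -0.01546/0.02561 = -0.60.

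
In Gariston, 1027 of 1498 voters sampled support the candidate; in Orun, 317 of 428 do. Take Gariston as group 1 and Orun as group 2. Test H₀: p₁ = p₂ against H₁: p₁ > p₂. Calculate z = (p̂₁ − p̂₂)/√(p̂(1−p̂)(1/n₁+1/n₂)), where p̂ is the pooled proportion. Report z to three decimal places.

z = -2.188

p̂₁ = 1027/1498 = 0.68558, p̂₂ = 317/428 = 0.74065.
Pooled p̂ = (1027+317)/(1498+428) = 1344/1926 = 0.69782.
SE = √(0.210868 × 0.00300401) = 0.02517.
z = (0.68558 − 0.74065)/0.02517 = -0.05507/0.02517 = -2.188.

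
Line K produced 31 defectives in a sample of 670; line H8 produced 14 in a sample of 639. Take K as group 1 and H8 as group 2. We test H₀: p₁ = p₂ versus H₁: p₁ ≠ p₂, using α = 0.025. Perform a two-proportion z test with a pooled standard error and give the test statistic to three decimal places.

p̂₁ = 31/670 ≈ 0.046269, p̂₂ = 14/639 ≈ 0.021909.
Pooled p̂ = (31+14)/(670+639) = 45/1309 = 0.034377.
SE = √(0.0331956 × 0.00305748) = 0.010074.
z = (0.046269 − 0.021909)/0.010074 = 0.024360/0.010074 = 2.418.
p-value = 2·P(Z > 2.418) ≈ 0.0156. With α = 0.025, reject H₀.

z = 2.418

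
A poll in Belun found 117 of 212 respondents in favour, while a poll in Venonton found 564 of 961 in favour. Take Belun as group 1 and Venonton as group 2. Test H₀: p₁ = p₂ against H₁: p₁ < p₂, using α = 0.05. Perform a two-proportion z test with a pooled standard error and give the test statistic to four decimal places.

z = -0.9348

p̂₁ = 117/212 = 0.551887, p̂₂ = 564/961 = 0.586889.
Pooled p̂ = (117+564)/(212+961) = 681/1173 = 0.580563.
SE = √(p̂(1−p̂)(1/n₁+1/n₂)) = √(0.580563·0.419437·0.00575756) = √(0.00140202) = 0.037444.
z = (0.551887 − 0.586889)/0.037444 = -0.035002/0.037444 = -0.9348.
p-value = P(Z < -0.935) ≈ 0.1749; since p > α = 0.05, fail to reject H₀.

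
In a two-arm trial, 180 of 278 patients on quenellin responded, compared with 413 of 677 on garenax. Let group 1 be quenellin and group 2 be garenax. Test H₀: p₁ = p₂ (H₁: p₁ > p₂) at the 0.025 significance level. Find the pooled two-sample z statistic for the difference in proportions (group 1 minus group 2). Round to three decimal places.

z = 1.083

p̂₁ = 180/278 ≈ 0.64748, p̂₂ = 413/677 ≈ 0.61004.
Pooled p̂ = (180+413)/(278+677) = 593/955 = 0.62094.
SE = √(0.235373 × 0.00507423) = 0.03456.
z = (0.64748 − 0.61004)/0.03456 = 0.03744/0.03456 = 1.083.
p-value = P(Z > 1.083) ≈ 0.1393, so at α = 0.025 we fail to reject H₀.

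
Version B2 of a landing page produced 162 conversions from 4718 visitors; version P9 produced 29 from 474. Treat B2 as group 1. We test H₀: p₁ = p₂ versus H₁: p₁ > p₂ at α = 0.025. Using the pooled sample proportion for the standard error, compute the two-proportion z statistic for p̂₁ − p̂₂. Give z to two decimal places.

z = -2.96

p̂₁ = 162/4718 = 0.0343, p̂₂ = 29/474 = 0.0612.
Pooled p̂ = (162+29)/(4718+474) = 191/5192 = 0.0368.
SE = √(p̂(1−p̂)(1/n₁+1/n₂)) = √(0.0368·0.9632·0.00232166) = √(8.22658e-05) = 0.0091.
z = (0.0343 − 0.0612)/0.0091 = -0.0269/0.0091 = -2.96.
p-value = P(Z > -2.960) ≈ 0.9985, so at α = 0.025 we fail to reject H₀.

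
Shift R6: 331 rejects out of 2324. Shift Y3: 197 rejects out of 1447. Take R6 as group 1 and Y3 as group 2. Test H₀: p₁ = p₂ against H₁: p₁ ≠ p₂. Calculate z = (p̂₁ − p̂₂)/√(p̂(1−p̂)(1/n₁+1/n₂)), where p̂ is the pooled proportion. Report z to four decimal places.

p̂₁ = 331/2324 ≈ 0.142427, p̂₂ = 197/1447 ≈ 0.136144.
Pooled p̂ = (331+197)/(2324+1447) = 528/3771 = 0.140016.
SE = √(0.120411 × 0.00112138) = 0.011620.
z = (0.142427 − 0.136144)/0.011620 = 0.006283/0.011620 = 0.5407.
Two-sided p-value ≈ 2·Φ(−0.541) = 0.5887.

z = 0.5407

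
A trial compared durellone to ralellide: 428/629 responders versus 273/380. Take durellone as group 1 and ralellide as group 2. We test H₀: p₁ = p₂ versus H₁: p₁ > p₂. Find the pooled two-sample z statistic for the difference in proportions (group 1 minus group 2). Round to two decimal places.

z = -1.27

p̂₁ = 428/629 ≈ 0.6804, p̂₂ = 273/380 ≈ 0.7184.
Pooled p̂ = (428+273)/(629+380) = 701/1009 = 0.6947.
SE = √(0.212073 × 0.0042214) = 0.0299.
z = (0.6804 − 0.7184)/0.0299 = -0.0380/0.0299 = -1.27.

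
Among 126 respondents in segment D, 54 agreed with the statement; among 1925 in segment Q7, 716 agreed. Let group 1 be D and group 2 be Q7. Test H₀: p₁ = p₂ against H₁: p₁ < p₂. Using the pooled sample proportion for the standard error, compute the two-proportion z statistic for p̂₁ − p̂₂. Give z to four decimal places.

z = 1.2716

p̂₁ = 54/126 ≈ 0.428571, p̂₂ = 716/1925 ≈ 0.371948.
Pooled p̂ = (54+716)/(126+1925) = 770/2051 = 0.375427.
SE = √(0.234481 × 0.00845599) = 0.044528.
z = (0.428571 − 0.371948)/0.044528 = 0.056623/0.044528 = 1.2716.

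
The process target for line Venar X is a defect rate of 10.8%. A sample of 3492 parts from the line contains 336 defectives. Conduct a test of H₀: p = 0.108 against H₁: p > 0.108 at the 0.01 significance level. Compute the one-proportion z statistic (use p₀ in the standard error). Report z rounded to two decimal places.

z = -2.24

p̂ = 336/3492 ≈ 0.09622.
Under H₀, SE = √(0.108·0.892/3492) = √(2.75876e-05) = 0.00525.
z = (0.09622 − 0.108)/0.00525 = -0.01178/0.00525 = -2.24.
p-value = P(Z > -2.243) ≈ 0.9875; since p > α = 0.01, fail to reject H₀.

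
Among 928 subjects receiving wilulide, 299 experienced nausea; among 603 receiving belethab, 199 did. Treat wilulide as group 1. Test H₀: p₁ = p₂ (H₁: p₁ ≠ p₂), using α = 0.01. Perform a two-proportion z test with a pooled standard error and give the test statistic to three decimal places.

p̂₁ = 299/928 = 0.32220, p̂₂ = 199/603 = 0.33002.
Pooled p̂ = (299+199)/(928+603) = 498/1531 = 0.32528.
SE = √(0.219472 × 0.00273596) = 0.02450.
z = (0.32220 − 0.33002)/0.02450 = -0.00782/0.02450 = -0.319.
p-value = 2·P(Z > 0.319) ≈ 0.7497. With α = 0.01, fail to reject H₀.

z = -0.319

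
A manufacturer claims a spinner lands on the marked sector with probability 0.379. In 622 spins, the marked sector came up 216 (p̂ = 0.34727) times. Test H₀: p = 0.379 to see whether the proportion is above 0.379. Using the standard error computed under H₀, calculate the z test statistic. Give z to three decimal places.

z = -1.631

p̂ = 216/622 = 0.34727.
SE = √(p₀(1−p₀)/n) = √(0.23536/622) = 0.01945.
z = (0.34727 − 0.379)/0.01945 = -0.03173/0.01945 = -1.631.
p-value = P(Z > -1.631) ≈ 0.9486.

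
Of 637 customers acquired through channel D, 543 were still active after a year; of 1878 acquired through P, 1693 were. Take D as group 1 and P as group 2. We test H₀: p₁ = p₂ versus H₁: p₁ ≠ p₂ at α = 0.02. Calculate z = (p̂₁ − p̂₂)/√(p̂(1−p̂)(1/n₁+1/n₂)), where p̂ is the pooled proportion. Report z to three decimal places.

p̂₁ = 543/637 ≈ 0.85243, p̂₂ = 1693/1878 ≈ 0.90149.
Pooled p̂ = (543+1693)/(637+1878) = 2236/2515 = 0.88907.
SE = √(0.098628 × 0.00210234) = 0.01440.
z = (0.85243 − 0.90149)/0.01440 = -0.04906/0.01440 = -3.407.
p-value = 2·P(Z > 3.407) ≈ 0.0007, so at α = 0.02 we reject H₀.

z = -3.407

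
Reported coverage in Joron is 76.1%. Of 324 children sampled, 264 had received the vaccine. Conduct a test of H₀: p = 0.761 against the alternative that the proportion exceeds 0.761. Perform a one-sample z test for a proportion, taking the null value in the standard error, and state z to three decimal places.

p̂ = 264/324 = 0.81481.
SE = √(p₀(1−p₀)/n) = √(0.18188/324) = 0.02369.
z = (0.81481 − 0.761)/0.02369 = 0.05381/0.02369 = 2.271.
p-value = P(Z > 2.271) ≈ 0.0116.

z = 2.271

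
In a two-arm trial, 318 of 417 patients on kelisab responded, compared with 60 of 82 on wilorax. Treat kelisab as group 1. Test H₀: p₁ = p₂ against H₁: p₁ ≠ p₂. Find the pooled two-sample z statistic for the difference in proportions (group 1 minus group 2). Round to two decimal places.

p̂₁ = 318/417 ≈ 0.7626, p̂₂ = 60/82 ≈ 0.7317.
Pooled p̂ = (318+60)/(417+82) = 378/499 = 0.7575.
SE = √(0.183686 × 0.0145932) = 0.0518.
z = (0.7626 − 0.7317)/0.0518 = 0.0309/0.0518 = 0.60.
Two-sided p-value ≈ 2·Φ(−0.596) = 0.5509.

z = 0.60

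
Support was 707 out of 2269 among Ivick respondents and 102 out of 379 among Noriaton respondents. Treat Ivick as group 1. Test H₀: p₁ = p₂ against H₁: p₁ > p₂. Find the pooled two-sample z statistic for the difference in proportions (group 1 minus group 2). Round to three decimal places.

z = 1.661

p̂₁ = 707/2269 ≈ 0.31159, p̂₂ = 102/379 ≈ 0.26913.
Pooled p̂ = (707+102)/(2269+379) = 809/2648 = 0.30551.
SE = √(p̂(1−p̂)(1/n₁+1/n₂)) = √(0.30551·0.69449·0.00307925) = √(0.000653339) = 0.02556.
z = (0.31159 − 0.26913)/0.02556 = 0.04246/0.02556 = 1.661.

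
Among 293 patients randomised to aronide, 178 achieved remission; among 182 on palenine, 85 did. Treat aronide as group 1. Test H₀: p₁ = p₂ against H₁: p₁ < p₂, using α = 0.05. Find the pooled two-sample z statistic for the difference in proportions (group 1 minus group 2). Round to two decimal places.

z = 2.99

p̂₁ = 178/293 = 0.60751, p̂₂ = 85/182 = 0.46703.
Pooled p̂ = (178+85)/(293+182) = 263/475 = 0.55368.
SE = √(p̂(1−p̂)(1/n₁+1/n₂)) = √(0.55368·0.44632·0.00890747) = √(0.0022012) = 0.04692.
z = (0.60751 − 0.46703)/0.04692 = 0.14048/0.04692 = 2.99.
p-value = P(Z < 2.994) ≈ 0.9986. With α = 0.05, fail to reject H₀.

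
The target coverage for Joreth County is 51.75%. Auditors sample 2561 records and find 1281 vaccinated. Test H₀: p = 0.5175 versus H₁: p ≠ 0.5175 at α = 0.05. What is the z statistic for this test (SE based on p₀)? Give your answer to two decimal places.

z = -1.75

p̂ = 1281/2561 ≈ 0.5002.
SE = √(p₀(1−p₀)/n) = √(0.24969/2561) = 0.0099.
z = (0.5002 − 0.5175)/0.0099 = -0.0173/0.0099 = -1.75.
p-value = 2·P(Z > 1.753) ≈ 0.0797. With α = 0.05, fail to reject H₀.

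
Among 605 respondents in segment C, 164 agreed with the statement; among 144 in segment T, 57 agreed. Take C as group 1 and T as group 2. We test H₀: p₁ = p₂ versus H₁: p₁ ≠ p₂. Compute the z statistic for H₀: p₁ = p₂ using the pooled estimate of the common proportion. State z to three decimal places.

z = -2.950

p̂₁ = 164/605 = 0.27107, p̂₂ = 57/144 = 0.39583.
Pooled p̂ = (164+57)/(605+144) = 221/749 = 0.29506.
SE = √(p̂(1−p̂)(1/n₁+1/n₂)) = √(0.29506·0.70494·0.00859734) = √(0.00178824) = 0.04229.
z = (0.27107 − 0.39583)/0.04229 = -0.12476/0.04229 = -2.950.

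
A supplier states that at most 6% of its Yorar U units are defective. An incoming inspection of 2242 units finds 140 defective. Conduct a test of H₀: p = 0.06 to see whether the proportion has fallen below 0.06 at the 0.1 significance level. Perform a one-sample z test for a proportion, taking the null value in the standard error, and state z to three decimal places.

z = 0.487

p̂ = 140/2242 = 0.062444.
Under H₀, SE = √(0.06·0.94/2242) = √(2.51561e-05) = 0.005016.
z = (0.062444 − 0.06)/0.005016 = 0.002444/0.005016 = 0.487.
p-value = P(Z < 0.487) ≈ 0.6870; since p > α = 0.1, fail to reject H₀.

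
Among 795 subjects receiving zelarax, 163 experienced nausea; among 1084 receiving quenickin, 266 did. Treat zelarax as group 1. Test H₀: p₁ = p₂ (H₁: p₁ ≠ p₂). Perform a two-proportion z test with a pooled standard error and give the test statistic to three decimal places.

p̂₁ = 163/795 ≈ 0.20503, p̂₂ = 266/1084 ≈ 0.24539.
Pooled p̂ = (163+266)/(795+1084) = 429/1879 = 0.22831.
SE = √(0.176186 × 0.00218037) = 0.01960.
z = (0.20503 − 0.24539)/0.01960 = -0.04036/0.01960 = -2.059.

z = -2.059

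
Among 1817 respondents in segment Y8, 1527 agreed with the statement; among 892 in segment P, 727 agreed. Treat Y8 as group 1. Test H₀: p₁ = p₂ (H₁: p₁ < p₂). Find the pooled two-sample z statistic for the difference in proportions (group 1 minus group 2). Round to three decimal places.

p̂₁ = 1527/1817 = 0.840396, p̂₂ = 727/892 = 0.815022.
Pooled p̂ = (1527+727)/(1817+892) = 2254/2709 = 0.832041.
SE = √(0.139749 × 0.00167143) = 0.015283.
z = (0.840396 − 0.815022)/0.015283 = 0.025374/0.015283 = 1.660.

z = 1.660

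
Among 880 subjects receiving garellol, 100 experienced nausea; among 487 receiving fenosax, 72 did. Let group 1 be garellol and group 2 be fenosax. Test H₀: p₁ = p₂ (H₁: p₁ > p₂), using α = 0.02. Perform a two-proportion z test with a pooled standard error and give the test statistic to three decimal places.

z = -1.826

p̂₁ = 100/880 ≈ 0.11364, p̂₂ = 72/487 ≈ 0.14784.
Pooled p̂ = (100+72)/(880+487) = 172/1367 = 0.12582.
SE = √(p̂(1−p̂)(1/n₁+1/n₂)) = √(0.12582·0.87418·0.00318975) = √(0.000350846) = 0.01873.
z = (0.11364 − 0.14784)/0.01873 = -0.03420/0.01873 = -1.826.
p-value = P(Z > -1.826) ≈ 0.9661, so at α = 0.02 we fail to reject H₀.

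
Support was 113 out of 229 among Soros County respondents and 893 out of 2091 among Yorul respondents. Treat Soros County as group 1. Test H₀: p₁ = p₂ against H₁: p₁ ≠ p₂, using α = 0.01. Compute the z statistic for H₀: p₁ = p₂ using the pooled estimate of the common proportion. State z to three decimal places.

p̂₁ = 113/229 = 0.49345, p̂₂ = 893/2091 = 0.42707.
Pooled p̂ = (113+893)/(229+2091) = 1006/2320 = 0.43362.
SE = √(0.245594 × 0.00484505) = 0.03450.
z = (0.49345 − 0.42707)/0.03450 = 0.06638/0.03450 = 1.924.
p-value = 2·P(Z > 1.924) ≈ 0.0543. With α = 0.01, fail to reject H₀.

z = 1.924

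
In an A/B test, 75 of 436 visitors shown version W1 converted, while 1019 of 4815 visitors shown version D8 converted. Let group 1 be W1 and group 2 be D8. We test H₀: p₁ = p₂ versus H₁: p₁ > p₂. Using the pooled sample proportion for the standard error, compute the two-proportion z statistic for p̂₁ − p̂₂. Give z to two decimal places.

z = -1.95

p̂₁ = 75/436 ≈ 0.1720, p̂₂ = 1019/4815 ≈ 0.2116.
Pooled p̂ = (75+1019)/(436+4815) = 1094/5251 = 0.2083.
SE = √(0.164935 × 0.00250126) = 0.0203.
z = (0.1720 − 0.2116)/0.0203 = -0.0396/0.0203 = -1.95.
p-value = P(Z > -1.950) ≈ 0.9744.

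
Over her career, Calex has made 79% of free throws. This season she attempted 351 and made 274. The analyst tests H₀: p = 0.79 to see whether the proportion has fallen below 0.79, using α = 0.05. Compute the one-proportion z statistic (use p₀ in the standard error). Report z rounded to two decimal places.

p̂ = 274/351 ≈ 0.7806.
Standard error under H₀: √(0.79×0.21/351) = 0.0217.
z = (0.7806 − 0.79)/0.0217 = -0.0094/0.0217 = -0.43.
p-value = P(Z < -0.431) ≈ 0.3332, so at α = 0.05 we fail to reject H₀.

z = -0.43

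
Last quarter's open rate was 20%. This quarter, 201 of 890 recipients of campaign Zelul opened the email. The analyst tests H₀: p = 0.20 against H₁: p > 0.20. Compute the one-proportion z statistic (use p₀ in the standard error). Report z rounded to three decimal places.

z = 1.927

p̂ = 201/890 ≈ 0.22584.
Under H₀, SE = √(0.2·0.8/890) = √(0.000179775) = 0.01341.
z = (0.22584 − 0.2)/0.01341 = 0.02584/0.01341 = 1.927.
p-value = P(Z > 1.927) ≈ 0.0270.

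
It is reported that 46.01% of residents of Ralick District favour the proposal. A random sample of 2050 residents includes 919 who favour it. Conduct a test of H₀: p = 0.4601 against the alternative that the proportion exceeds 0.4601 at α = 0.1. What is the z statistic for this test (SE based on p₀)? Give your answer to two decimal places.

z = -1.07

p̂ = 919/2050 ≈ 0.4483.
Standard error under H₀: √(0.4601×0.5399/2050) = 0.0110.
z = (0.4483 − 0.4601)/0.0110 = -0.0118/0.0110 = -1.07.
p-value = P(Z > -1.073) ≈ 0.8583, so at α = 0.1 we fail to reject H₀.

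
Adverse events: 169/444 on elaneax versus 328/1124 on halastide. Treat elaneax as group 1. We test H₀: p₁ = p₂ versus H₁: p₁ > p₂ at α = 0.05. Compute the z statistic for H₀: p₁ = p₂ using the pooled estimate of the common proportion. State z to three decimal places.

z = 3.405

p̂₁ = 169/444 ≈ 0.380631, p̂₂ = 328/1124 ≈ 0.291815.
Pooled p̂ = (169+328)/(444+1124) = 497/1568 = 0.316964.
SE = √(0.216498 × 0.00314193) = 0.026081.
z = (0.380631 − 0.291815)/0.026081 = 0.088816/0.026081 = 3.405.
p-value = P(Z > 3.405) ≈ 0.0003. With α = 0.05, reject H₀.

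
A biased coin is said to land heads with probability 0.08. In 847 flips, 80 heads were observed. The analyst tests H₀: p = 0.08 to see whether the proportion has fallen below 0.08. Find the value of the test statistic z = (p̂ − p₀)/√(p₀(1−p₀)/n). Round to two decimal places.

z = 1.55

p̂ = 80/847 ≈ 0.09445.
Under H₀, SE = √(0.08·0.92/847) = √(8.68949e-05) = 0.00932.
z = (0.09445 − 0.08)/0.00932 = 0.01445/0.00932 = 1.55.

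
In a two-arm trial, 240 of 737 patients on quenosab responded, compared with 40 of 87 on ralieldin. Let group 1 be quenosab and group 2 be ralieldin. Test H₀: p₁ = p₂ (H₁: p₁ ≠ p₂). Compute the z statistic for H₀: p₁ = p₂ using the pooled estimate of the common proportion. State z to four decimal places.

z = -2.4980

p̂₁ = 240/737 = 0.325645, p̂₂ = 40/87 = 0.459770.
Pooled p̂ = (240+40)/(737+87) = 280/824 = 0.339806.
SE = √(0.224338 × 0.0128511) = 0.053693.
z = (0.325645 − 0.459770)/0.053693 = -0.134125/0.053693 = -2.4980.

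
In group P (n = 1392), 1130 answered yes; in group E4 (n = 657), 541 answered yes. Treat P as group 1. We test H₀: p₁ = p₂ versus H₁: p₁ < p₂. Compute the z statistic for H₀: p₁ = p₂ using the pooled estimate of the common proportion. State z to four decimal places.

p̂₁ = 1130/1392 ≈ 0.811782, p̂₂ = 541/657 ≈ 0.823440.
Pooled p̂ = (1130+541)/(1392+657) = 1671/2049 = 0.815520.
SE = √(p̂(1−p̂)(1/n₁+1/n₂)) = √(0.815520·0.184480·0.00224046) = √(0.000337071) = 0.018359.
z = (0.811782 − 0.823440)/0.018359 = -0.011658/0.018359 = -0.6350.

z = -0.6350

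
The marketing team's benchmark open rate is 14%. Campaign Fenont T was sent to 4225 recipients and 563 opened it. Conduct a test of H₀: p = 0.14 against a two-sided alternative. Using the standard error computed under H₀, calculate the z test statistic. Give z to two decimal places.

p̂ = 563/4225 = 0.1333.
SE = √(p₀(1−p₀)/n) = √(0.1204/4225) = 0.0053.
z = (0.1333 − 0.14)/0.0053 = -0.0067/0.0053 = -1.26.
p-value = 2·P(Z > 1.264) ≈ 0.2064.

z = -1.26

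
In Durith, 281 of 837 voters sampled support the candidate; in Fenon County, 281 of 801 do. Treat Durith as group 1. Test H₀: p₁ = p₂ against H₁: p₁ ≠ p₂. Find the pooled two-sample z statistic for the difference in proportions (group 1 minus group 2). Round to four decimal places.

z = -0.6430

p̂₁ = 281/837 = 0.335723, p̂₂ = 281/801 = 0.350811.
Pooled p̂ = (281+281)/(837+801) = 562/1638 = 0.343101.
SE = √(p̂(1−p̂)(1/n₁+1/n₂)) = √(0.343101·0.656899·0.00244318) = √(0.000550651) = 0.023466.
z = (0.335723 − 0.350811)/0.023466 = -0.015088/0.023466 = -0.6430.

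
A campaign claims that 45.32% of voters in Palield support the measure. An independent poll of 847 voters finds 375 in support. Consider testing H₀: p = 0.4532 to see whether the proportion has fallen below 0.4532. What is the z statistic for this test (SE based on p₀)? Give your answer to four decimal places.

z = -0.6116

p̂ = 375/847 = 0.442739.
SE = √(p₀(1−p₀)/n) = √(0.24781/847) = 0.017105.
z = (0.442739 − 0.4532)/0.017105 = -0.010461/0.017105 = -0.6116.
p-value = P(Z < -0.612) ≈ 0.2704.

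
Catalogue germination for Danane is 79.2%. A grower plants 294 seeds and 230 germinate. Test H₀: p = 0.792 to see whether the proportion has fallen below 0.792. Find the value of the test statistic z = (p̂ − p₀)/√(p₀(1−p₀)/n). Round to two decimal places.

p̂ = 230/294 ≈ 0.7823.
Standard error under H₀: √(0.792×0.208/294) = 0.0237.
z = (0.7823 − 0.792)/0.0237 = -0.0097/0.0237 = -0.41.
p-value = P(Z < -0.409) ≈ 0.3412.

z = -0.41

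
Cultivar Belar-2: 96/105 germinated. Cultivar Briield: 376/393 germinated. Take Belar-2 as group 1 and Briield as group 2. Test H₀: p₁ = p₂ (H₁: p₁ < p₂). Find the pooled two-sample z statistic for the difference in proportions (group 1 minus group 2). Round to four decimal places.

p̂₁ = 96/105 ≈ 0.914286, p̂₂ = 376/393 ≈ 0.956743.
Pooled p̂ = (96+376)/(105+393) = 472/498 = 0.947791.
SE = √(p̂(1−p̂)(1/n₁+1/n₂)) = √(0.947791·0.052209·0.0120683) = √(0.000597178) = 0.024437.
z = (0.914286 − 0.956743)/0.024437 = -0.042457/0.024437 = -1.7374.

z = -1.7374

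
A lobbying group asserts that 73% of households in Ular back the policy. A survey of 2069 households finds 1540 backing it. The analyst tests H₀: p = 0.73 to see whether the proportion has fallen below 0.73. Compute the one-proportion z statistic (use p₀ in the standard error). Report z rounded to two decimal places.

z = 1.47

p̂ = 1540/2069 = 0.74432.
Standard error under H₀: √(0.73×0.27/2069) = 0.00976.
z = (0.74432 − 0.73)/0.00976 = 0.01432/0.00976 = 1.47.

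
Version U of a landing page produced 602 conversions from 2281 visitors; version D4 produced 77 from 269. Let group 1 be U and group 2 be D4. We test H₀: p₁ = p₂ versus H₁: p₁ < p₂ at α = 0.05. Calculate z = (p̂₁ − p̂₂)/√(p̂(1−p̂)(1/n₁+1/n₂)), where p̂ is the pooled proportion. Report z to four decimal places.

z = -0.7835

p̂₁ = 602/2281 ≈ 0.263919, p̂₂ = 77/269 ≈ 0.286245.
Pooled p̂ = (602+77)/(2281+269) = 679/2550 = 0.266275.
SE = √(p̂(1−p̂)(1/n₁+1/n₂)) = √(0.266275·0.733725·0.00415588) = √(0.000811944) = 0.028495.
z = (0.263919 − 0.286245)/0.028495 = -0.022326/0.028495 = -0.7835.
p-value = P(Z < -0.784) ≈ 0.2167; since p > α = 0.05, fail to reject H₀.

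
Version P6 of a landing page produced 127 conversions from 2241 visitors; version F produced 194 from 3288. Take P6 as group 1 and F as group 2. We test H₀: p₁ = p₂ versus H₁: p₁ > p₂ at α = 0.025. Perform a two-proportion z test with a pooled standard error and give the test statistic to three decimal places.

p̂₁ = 127/2241 ≈ 0.056671, p̂₂ = 194/3288 ≈ 0.059002.
Pooled p̂ = (127+194)/(2241+3288) = 321/5529 = 0.058058.
SE = √(0.0546868 × 0.000750366) = 0.006406.
z = (0.056671 − 0.059002)/0.006406 = -0.002331/0.006406 = -0.364.
p-value = P(Z > -0.364) ≈ 0.6420, so at α = 0.025 we fail to reject H₀.

z = -0.364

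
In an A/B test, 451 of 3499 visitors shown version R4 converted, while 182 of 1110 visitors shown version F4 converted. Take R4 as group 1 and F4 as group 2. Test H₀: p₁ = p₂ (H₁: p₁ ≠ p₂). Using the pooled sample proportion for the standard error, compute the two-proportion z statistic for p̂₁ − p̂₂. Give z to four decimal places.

p̂₁ = 451/3499 = 0.128894, p̂₂ = 182/1110 = 0.163964.
Pooled p̂ = (451+182)/(3499+1110) = 633/4609 = 0.137340.
SE = √(0.118478 × 0.0011867) = 0.011857.
z = (0.128894 − 0.163964)/0.011857 = -0.035070/0.011857 = -2.9577.
p-value = 2·P(Z > 2.958) ≈ 0.0031.

z = -2.9577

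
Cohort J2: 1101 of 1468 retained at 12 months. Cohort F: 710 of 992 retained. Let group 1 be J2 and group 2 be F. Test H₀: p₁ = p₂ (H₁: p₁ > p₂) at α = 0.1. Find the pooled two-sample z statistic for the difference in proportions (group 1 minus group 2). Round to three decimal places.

z = 1.892

p̂₁ = 1101/1468 ≈ 0.75000, p̂₂ = 710/992 ≈ 0.71573.
Pooled p̂ = (1101+710)/(1468+992) = 1811/2460 = 0.73618.
SE = √(0.19422 × 0.00168926) = 0.01811.
z = (0.75000 − 0.71573)/0.01811 = 0.03427/0.01811 = 1.892.
p-value = P(Z > 1.892) ≈ 0.0292, so at α = 0.1 we reject H₀.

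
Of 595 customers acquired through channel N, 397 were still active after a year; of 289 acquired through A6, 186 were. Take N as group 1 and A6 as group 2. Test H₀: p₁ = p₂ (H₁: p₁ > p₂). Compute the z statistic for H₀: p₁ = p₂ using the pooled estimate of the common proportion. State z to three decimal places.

p̂₁ = 397/595 = 0.66723, p̂₂ = 186/289 = 0.64360.
Pooled p̂ = (397+186)/(595+289) = 583/884 = 0.65950.
SE = √(0.224559 × 0.00514088) = 0.03398.
z = (0.66723 − 0.64360)/0.03398 = 0.02363/0.03398 = 0.695.
p-value = P(Z > 0.695) ≈ 0.2434.

z = 0.695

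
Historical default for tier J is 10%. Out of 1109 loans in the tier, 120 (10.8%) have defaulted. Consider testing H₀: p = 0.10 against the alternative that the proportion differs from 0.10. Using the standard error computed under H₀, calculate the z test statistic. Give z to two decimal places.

p̂ = 120/1109 = 0.1082.
Standard error under H₀: √(0.1×0.9/1109) = 0.0090.
z = (0.1082 − 0.1)/0.0090 = 0.0082/0.0090 = 0.91.
Two-sided p-value ≈ 2·Φ(−0.911) = 0.3624.

z = 0.91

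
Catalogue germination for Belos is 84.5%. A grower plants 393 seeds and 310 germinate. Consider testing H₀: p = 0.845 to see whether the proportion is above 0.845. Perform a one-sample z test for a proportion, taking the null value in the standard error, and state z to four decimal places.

p̂ = 310/393 ≈ 0.7888041.
SE = √(p₀(1−p₀)/n) = √(0.13098/393) = 0.0182557.
z = (0.7888041 − 0.845)/0.0182557 = -0.0561959/0.0182557 = -3.0783.

z = -3.0783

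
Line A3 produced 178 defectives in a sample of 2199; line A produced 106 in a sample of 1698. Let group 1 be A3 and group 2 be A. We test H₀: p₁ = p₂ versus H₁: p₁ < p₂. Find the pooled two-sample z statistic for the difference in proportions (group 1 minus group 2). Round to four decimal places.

z = 2.2054

p̂₁ = 178/2199 ≈ 0.0809459, p̂₂ = 106/1698 ≈ 0.0624264.
Pooled p̂ = (178+106)/(2199+1698) = 284/3897 = 0.0728766.
SE = √(0.0675656 × 0.00104368) = 0.0083974.
z = (0.0809459 − 0.0624264)/0.0083974 = 0.0185195/0.0083974 = 2.2054.
p-value = P(Z < 2.205) ≈ 0.9863.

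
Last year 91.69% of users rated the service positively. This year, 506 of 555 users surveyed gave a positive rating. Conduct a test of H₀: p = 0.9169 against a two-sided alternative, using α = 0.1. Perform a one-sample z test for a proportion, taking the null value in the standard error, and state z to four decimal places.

p̂ = 506/555 ≈ 0.911712.
Under H₀, SE = √(0.9169·0.0831/555) = √(0.000137287) = 0.011717.
z = (0.911712 − 0.9169)/0.011717 = -0.005188/0.011717 = -0.4428.
Two-sided p-value ≈ 2·Φ(−0.443) = 0.6579. With α = 0.1, fail to reject H₀.

z = -0.4428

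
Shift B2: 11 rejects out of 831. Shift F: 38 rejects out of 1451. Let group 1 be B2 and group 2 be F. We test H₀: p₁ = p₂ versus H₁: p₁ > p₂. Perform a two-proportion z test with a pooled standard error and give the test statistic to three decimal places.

p̂₁ = 11/831 = 0.013237, p̂₂ = 38/1451 = 0.026189.
Pooled p̂ = (11+38)/(831+1451) = 49/2282 = 0.021472.
SE = √(0.0210113 × 0.00189255) = 0.006306.
z = (0.013237 − 0.026189)/0.006306 = -0.012952/0.006306 = -2.054.

z = -2.054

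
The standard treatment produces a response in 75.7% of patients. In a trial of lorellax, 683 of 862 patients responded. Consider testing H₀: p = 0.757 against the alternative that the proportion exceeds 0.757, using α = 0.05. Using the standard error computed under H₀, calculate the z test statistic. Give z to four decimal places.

p̂ = 683/862 ≈ 0.792343.
Under H₀, SE = √(0.757·0.243/862) = √(0.0002134) = 0.014608.
z = (0.792343 − 0.757)/0.014608 = 0.035343/0.014608 = 2.4194.
p-value = P(Z > 2.419) ≈ 0.0078; since p < α = 0.05, reject H₀.

z = 2.4194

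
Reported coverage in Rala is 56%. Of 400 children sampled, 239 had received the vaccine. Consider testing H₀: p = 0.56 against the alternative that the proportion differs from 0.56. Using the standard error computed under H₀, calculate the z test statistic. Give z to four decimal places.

z = 1.5109

p̂ = 239/400 = 0.597500.
Under H₀, SE = √(0.56·0.44/400) = √(0.000616) = 0.024819.
z = (0.597500 − 0.56)/0.024819 = 0.037500/0.024819 = 1.5109.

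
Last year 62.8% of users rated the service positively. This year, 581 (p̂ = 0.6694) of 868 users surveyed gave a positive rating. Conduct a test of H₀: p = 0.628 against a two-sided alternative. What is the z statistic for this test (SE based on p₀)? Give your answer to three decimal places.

z = 2.521

p̂ = 581/868 ≈ 0.669355.
Under H₀, SE = √(0.628·0.372/868) = √(0.000269143) = 0.016406.
z = (0.669355 − 0.628)/0.016406 = 0.041355/0.016406 = 2.521.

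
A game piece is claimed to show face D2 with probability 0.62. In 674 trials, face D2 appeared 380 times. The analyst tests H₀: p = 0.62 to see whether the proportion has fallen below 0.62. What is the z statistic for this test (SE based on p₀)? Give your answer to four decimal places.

z = -3.0060

p̂ = 380/674 ≈ 0.5637982.
Standard error under H₀: √(0.62×0.38/674) = 0.0186964.
z = (0.5637982 − 0.62)/0.0186964 = -0.0562018/0.0186964 = -3.0060.
p-value = P(Z < -3.006) ≈ 0.0013.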